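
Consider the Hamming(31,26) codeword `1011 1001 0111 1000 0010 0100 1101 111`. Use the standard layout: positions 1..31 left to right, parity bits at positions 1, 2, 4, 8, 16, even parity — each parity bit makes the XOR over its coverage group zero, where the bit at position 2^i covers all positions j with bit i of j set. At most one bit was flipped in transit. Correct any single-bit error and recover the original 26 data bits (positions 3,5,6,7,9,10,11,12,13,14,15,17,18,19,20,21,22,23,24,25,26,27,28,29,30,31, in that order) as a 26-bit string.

11000111000001001001101111

s1: b1⊕b3⊕b5⊕b7⊕b9⊕b11⊕b13⊕b15⊕b17⊕b19⊕b21⊕b23⊕b25⊕b27⊕b29⊕b31 = 1⊕1⊕1⊕0⊕0⊕1⊕1⊕0⊕0⊕1⊕0⊕0⊕1⊕0⊕1⊕1 = 1
s2: b2⊕b3⊕b6⊕b7⊕b10⊕b11⊕b14⊕b15⊕b18⊕b19⊕b22⊕b23⊕b26⊕b27⊕b30⊕b31 = 0⊕1⊕0⊕0⊕1⊕1⊕0⊕0⊕0⊕1⊕1⊕0⊕1⊕0⊕1⊕1 = 0
s4: b4⊕b5⊕b6⊕b7⊕b12⊕b13⊕b14⊕b15⊕b20⊕b21⊕b22⊕b23⊕b28⊕b29⊕b30⊕b31 = 1⊕1⊕0⊕0⊕1⊕1⊕0⊕0⊕0⊕0⊕1⊕0⊕1⊕1⊕1⊕1 = 1
s8: b8⊕b9⊕b10⊕b11⊕b12⊕b13⊕b14⊕b15⊕b24⊕b25⊕b26⊕b27⊕b28⊕b29⊕b30⊕b31 = 1⊕0⊕1⊕1⊕1⊕1⊕0⊕0⊕0⊕1⊕1⊕0⊕1⊕1⊕1⊕1 = 1
s16: b16⊕b17⊕b18⊕b19⊕b20⊕b21⊕b22⊕b23⊕b24⊕b25⊕b26⊕b27⊕b28⊕b29⊕b30⊕b31 = 0⊕0⊕0⊕1⊕0⊕0⊕1⊕0⊕0⊕1⊕1⊕0⊕1⊕1⊕1⊕1 = 0
Syndrome (s16...s1) = 01101 → position 13.
Flip bit 13: corrected codeword = 1011100101110000001001001101111
Data bits at positions 3,5,6,7,9,10,11,12,13,14,15,17,18,19,20,21,22,23,24,25,26,27,28,29,30,31: 11000111000001001001101111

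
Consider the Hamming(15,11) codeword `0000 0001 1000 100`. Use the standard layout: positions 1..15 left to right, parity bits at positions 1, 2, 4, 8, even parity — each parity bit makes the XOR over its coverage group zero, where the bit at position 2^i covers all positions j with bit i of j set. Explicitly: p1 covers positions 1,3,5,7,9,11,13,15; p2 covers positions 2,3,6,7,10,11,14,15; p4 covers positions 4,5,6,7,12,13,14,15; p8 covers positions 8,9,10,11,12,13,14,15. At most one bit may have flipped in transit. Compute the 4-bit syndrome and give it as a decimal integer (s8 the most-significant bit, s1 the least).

12

s1: b1⊕b3⊕b5⊕b7⊕b9⊕b11⊕b13⊕b15 = 0⊕0⊕0⊕0⊕1⊕0⊕1⊕0 = 0
s2: b2⊕b3⊕b6⊕b7⊕b10⊕b11⊕b14⊕b15 = 0⊕0⊕0⊕0⊕0⊕0⊕0⊕0 = 0
s4: b4⊕b5⊕b6⊕b7⊕b12⊕b13⊕b14⊕b15 = 0⊕0⊕0⊕0⊕0⊕1⊕0⊕0 = 1
s8: b8⊕b9⊕b10⊕b11⊕b12⊕b13⊕b14⊕b15 = 1⊕1⊕0⊕0⊕0⊕1⊕0⊕0 = 1
Syndrome (s8...s1) = 1100 → position 12.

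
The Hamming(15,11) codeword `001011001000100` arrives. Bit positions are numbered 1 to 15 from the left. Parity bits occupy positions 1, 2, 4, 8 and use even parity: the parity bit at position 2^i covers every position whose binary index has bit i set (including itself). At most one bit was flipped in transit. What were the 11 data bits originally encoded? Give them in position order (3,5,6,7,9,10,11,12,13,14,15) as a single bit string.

11101000100

s1: b1⊕b3⊕b5⊕b7⊕b9⊕b11⊕b13⊕b15 = 0⊕1⊕1⊕0⊕1⊕0⊕1⊕0 = 0
s2: b2⊕b3⊕b6⊕b7⊕b10⊕b11⊕b14⊕b15 = 0⊕1⊕1⊕0⊕0⊕0⊕0⊕0 = 0
s4: b4⊕b5⊕b6⊕b7⊕b12⊕b13⊕b14⊕b15 = 0⊕1⊕1⊕0⊕0⊕1⊕0⊕0 = 1
s8: b8⊕b9⊕b10⊕b11⊕b12⊕b13⊕b14⊕b15 = 0⊕1⊕0⊕0⊕0⊕1⊕0⊕0 = 0
Syndrome (s8...s1) = 0100 → position 4.
Flip bit 4: corrected codeword = 001111001000100
Data bits at positions 3,5,6,7,9,10,11,12,13,14,15: 11101000100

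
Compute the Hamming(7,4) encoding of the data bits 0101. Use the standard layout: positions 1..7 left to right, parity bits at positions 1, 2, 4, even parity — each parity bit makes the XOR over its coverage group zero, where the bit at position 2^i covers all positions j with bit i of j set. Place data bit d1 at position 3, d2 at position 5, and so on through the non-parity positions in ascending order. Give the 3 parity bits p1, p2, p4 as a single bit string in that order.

010

Place data bits at non-power-of-two positions: b3=0, b5=1, b6=0, b7=1.
p1 = XOR of data positions {3,5,7} = 0⊕1⊕1 = 0
p2 = XOR of data positions {3,6,7} = 0⊕0⊕1 = 1
p4 = XOR of data positions {5,6,7} = 1⊕0⊕1 = 0
Parity bits p1,p2,p4 = 010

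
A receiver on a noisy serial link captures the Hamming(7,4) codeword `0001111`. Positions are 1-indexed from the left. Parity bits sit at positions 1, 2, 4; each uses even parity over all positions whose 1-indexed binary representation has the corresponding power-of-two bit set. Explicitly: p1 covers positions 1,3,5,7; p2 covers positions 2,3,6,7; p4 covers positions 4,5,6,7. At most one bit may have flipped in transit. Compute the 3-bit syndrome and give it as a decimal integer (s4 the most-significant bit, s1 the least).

0

s1: b1⊕b3⊕b5⊕b7 = 0⊕0⊕1⊕1 = 0
s2: b2⊕b3⊕b6⊕b7 = 0⊕0⊕1⊕1 = 0
s4: b4⊕b5⊕b6⊕b7 = 1⊕1⊕1⊕1 = 0
Syndrome (s4...s1) = 000 → position 0 (no error).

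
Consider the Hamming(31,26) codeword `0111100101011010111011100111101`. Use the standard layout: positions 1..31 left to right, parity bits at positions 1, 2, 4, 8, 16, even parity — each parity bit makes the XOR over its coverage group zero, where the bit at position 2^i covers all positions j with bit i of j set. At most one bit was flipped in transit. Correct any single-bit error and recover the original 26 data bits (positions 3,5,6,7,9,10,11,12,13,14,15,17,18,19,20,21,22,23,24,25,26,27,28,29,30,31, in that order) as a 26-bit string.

s1: b1⊕b3⊕b5⊕b7⊕b9⊕b11⊕b13⊕b15⊕b17⊕b19⊕b21⊕b23⊕b25⊕b27⊕b29⊕b31 = 0⊕1⊕1⊕0⊕0⊕0⊕1⊕1⊕1⊕1⊕1⊕1⊕0⊕1⊕1⊕1 = 1
s2: b2⊕b3⊕b6⊕b7⊕b10⊕b11⊕b14⊕b15⊕b18⊕b19⊕b22⊕b23⊕b26⊕b27⊕b30⊕b31 = 1⊕1⊕0⊕0⊕1⊕0⊕0⊕1⊕1⊕1⊕1⊕1⊕1⊕1⊕0⊕1 = 1
s4: b4⊕b5⊕b6⊕b7⊕b12⊕b13⊕b14⊕b15⊕b20⊕b21⊕b22⊕b23⊕b28⊕b29⊕b30⊕b31 = 1⊕1⊕0⊕0⊕1⊕1⊕0⊕1⊕0⊕1⊕1⊕1⊕1⊕1⊕0⊕1 = 1
s8: b8⊕b9⊕b10⊕b11⊕b12⊕b13⊕b14⊕b15⊕b24⊕b25⊕b26⊕b27⊕b28⊕b29⊕b30⊕b31 = 1⊕0⊕1⊕0⊕1⊕1⊕0⊕1⊕0⊕0⊕1⊕1⊕1⊕1⊕0⊕1 = 0
s16: b16⊕b17⊕b18⊕b19⊕b20⊕b21⊕b22⊕b23⊕b24⊕b25⊕b26⊕b27⊕b28⊕b29⊕b30⊕b31 = 0⊕1⊕1⊕1⊕0⊕1⊕1⊕1⊕0⊕0⊕1⊕1⊕1⊕1⊕0⊕1 = 1
Syndrome (s16...s1) = 10111 → position 23.
Flip bit 23: corrected codeword = 0111100101011010111011000111101
Data bits at positions 3,5,6,7,9,10,11,12,13,14,15,17,18,19,20,21,22,23,24,25,26,27,28,29,30,31: 11000101101111011000111101

11000101101111011000111101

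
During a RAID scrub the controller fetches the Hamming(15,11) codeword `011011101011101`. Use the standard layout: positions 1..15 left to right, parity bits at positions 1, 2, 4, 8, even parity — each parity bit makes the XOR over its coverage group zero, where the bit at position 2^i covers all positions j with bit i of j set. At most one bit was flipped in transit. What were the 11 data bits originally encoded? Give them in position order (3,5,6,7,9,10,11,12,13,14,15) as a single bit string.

11110011101

s1: b1⊕b3⊕b5⊕b7⊕b9⊕b11⊕b13⊕b15 = 0⊕1⊕1⊕1⊕1⊕1⊕1⊕1 = 1
s2: b2⊕b3⊕b6⊕b7⊕b10⊕b11⊕b14⊕b15 = 1⊕1⊕1⊕1⊕0⊕1⊕0⊕1 = 0
s4: b4⊕b5⊕b6⊕b7⊕b12⊕b13⊕b14⊕b15 = 0⊕1⊕1⊕1⊕1⊕1⊕0⊕1 = 0
s8: b8⊕b9⊕b10⊕b11⊕b12⊕b13⊕b14⊕b15 = 0⊕1⊕0⊕1⊕1⊕1⊕0⊕1 = 1
Syndrome (s8...s1) = 1001 → position 9.
Flip bit 9: corrected codeword = 011011100011101
Data bits at positions 3,5,6,7,9,10,11,12,13,14,15: 11110011101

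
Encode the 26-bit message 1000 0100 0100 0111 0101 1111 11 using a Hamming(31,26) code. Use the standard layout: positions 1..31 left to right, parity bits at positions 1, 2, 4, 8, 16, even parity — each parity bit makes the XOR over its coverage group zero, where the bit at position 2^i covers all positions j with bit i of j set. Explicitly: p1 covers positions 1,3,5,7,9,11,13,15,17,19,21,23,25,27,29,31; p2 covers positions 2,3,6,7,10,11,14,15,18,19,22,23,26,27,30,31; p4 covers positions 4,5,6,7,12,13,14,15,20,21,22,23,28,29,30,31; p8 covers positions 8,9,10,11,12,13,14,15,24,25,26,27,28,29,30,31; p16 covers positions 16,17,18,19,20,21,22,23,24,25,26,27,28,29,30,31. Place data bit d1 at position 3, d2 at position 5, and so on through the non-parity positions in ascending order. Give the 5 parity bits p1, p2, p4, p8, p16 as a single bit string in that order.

01011

Place data bits at non-power-of-two positions: b3=1, b5=0, b6=0, b7=0, b9=0, b10=1, b11=0, b12=0, b13=0, b14=1, b15=0, b17=0, b18=0, b19=1, b20=1, b21=1, b22=0, b23=1, b24=0, b25=1, b26=1, b27=1, b28=1, b29=1, b30=1, b31=1.
p1 = XOR of data positions {3,5,7,9,11,13,15,17,19,21,23,25,27,29,31} = 1⊕0⊕0⊕0⊕0⊕0⊕0⊕0⊕1⊕1⊕1⊕1⊕1⊕1⊕1 = 0
p2 = XOR of data positions {3,6,7,10,11,14,15,18,19,22,23,26,27,30,31} = 1⊕0⊕0⊕1⊕0⊕1⊕0⊕0⊕1⊕0⊕1⊕1⊕1⊕1⊕1 = 1
p4 = XOR of data positions {5,6,7,12,13,14,15,20,21,22,23,28,29,30,31} = 0⊕0⊕0⊕0⊕0⊕1⊕0⊕1⊕1⊕0⊕1⊕1⊕1⊕1⊕1 = 0
p8 = XOR of data positions {9,10,11,12,13,14,15,24,25,26,27,28,29,30,31} = 0⊕1⊕0⊕0⊕0⊕1⊕0⊕0⊕1⊕1⊕1⊕1⊕1⊕1⊕1 = 1
p16 = XOR of data positions {17,18,19,20,21,22,23,24,25,26,27,28,29,30,31} = 0⊕0⊕1⊕1⊕1⊕0⊕1⊕0⊕1⊕1⊕1⊕1⊕1⊕1⊕1 = 1
Parity bits p1,p2,p4,p8,p16 = 01011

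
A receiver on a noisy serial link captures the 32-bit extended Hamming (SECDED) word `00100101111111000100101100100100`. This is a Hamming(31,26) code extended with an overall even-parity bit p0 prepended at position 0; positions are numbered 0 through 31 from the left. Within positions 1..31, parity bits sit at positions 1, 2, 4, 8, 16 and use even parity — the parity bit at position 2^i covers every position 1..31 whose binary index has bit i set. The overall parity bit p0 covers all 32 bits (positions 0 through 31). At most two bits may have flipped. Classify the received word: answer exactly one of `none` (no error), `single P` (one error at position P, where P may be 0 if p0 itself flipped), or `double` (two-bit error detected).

s1: b1⊕b3⊕b5⊕b7⊕b9⊕b11⊕b13⊕b15⊕b17⊕b19⊕b21⊕b23⊕b25⊕b27⊕b29⊕b31 = 0⊕0⊕1⊕1⊕1⊕1⊕1⊕0⊕1⊕0⊕0⊕1⊕0⊕0⊕1⊕0 = 0
s2: b2⊕b3⊕b6⊕b7⊕b10⊕b11⊕b14⊕b15⊕b18⊕b19⊕b22⊕b23⊕b26⊕b27⊕b30⊕b31 = 1⊕0⊕0⊕1⊕1⊕1⊕0⊕0⊕0⊕0⊕1⊕1⊕1⊕0⊕0⊕0 = 1
s4: b4⊕b5⊕b6⊕b7⊕b12⊕b13⊕b14⊕b15⊕b20⊕b21⊕b22⊕b23⊕b28⊕b29⊕b30⊕b31 = 0⊕1⊕0⊕1⊕1⊕1⊕0⊕0⊕1⊕0⊕1⊕1⊕0⊕1⊕0⊕0 = 0
s8: b8⊕b9⊕b10⊕b11⊕b12⊕b13⊕b14⊕b15⊕b24⊕b25⊕b26⊕b27⊕b28⊕b29⊕b30⊕b31 = 1⊕1⊕1⊕1⊕1⊕1⊕0⊕0⊕0⊕0⊕1⊕0⊕0⊕1⊕0⊕0 = 0
s16: b16⊕b17⊕b18⊕b19⊕b20⊕b21⊕b22⊕b23⊕b24⊕b25⊕b26⊕b27⊕b28⊕b29⊕b30⊕b31 = 0⊕1⊕0⊕0⊕1⊕0⊕1⊕1⊕0⊕0⊕1⊕0⊕0⊕1⊕0⊕0 = 0
Syndrome (s16...s1) = 00010 → position 2.
Overall parity (XOR of all 32 bits, including p0): 0⊕0⊕1⊕0⊕0⊕1⊕0⊕1⊕1⊕1⊕1⊕1⊕1⊕1⊕0⊕0⊕0⊕1⊕0⊕0⊕1⊕0⊕1⊕1⊕0⊕0⊕1⊕0⊕0⊕1⊕0⊕0 = 1
Overall=1, syndrome position=2 → single-bit error at position 2.

single 2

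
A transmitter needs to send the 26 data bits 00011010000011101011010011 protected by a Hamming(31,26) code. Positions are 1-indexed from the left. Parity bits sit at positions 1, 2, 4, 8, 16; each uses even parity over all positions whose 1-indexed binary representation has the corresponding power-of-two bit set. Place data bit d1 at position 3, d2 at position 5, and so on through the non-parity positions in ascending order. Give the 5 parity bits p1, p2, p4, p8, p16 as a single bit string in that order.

Place data bits at non-power-of-two positions: b3=0, b5=0, b6=0, b7=1, b9=1, b10=0, b11=1, b12=0, b13=0, b14=0, b15=0, b17=0, b18=1, b19=1, b20=1, b21=0, b22=1, b23=0, b24=1, b25=1, b26=0, b27=1, b28=0, b29=0, b30=1, b31=1.
p1 = XOR of data positions {3,5,7,9,11,13,15,17,19,21,23,25,27,29,31} = 0⊕0⊕1⊕1⊕1⊕0⊕0⊕0⊕1⊕0⊕0⊕1⊕1⊕0⊕1 = 1
p2 = XOR of data positions {3,6,7,10,11,14,15,18,19,22,23,26,27,30,31} = 0⊕0⊕1⊕0⊕1⊕0⊕0⊕1⊕1⊕1⊕0⊕0⊕1⊕1⊕1 = 0
p4 = XOR of data positions {5,6,7,12,13,14,15,20,21,22,23,28,29,30,31} = 0⊕0⊕1⊕0⊕0⊕0⊕0⊕1⊕0⊕1⊕0⊕0⊕0⊕1⊕1 = 1
p8 = XOR of data positions {9,10,11,12,13,14,15,24,25,26,27,28,29,30,31} = 1⊕0⊕1⊕0⊕0⊕0⊕0⊕1⊕1⊕0⊕1⊕0⊕0⊕1⊕1 = 1
p16 = XOR of data positions {17,18,19,20,21,22,23,24,25,26,27,28,29,30,31} = 0⊕1⊕1⊕1⊕0⊕1⊕0⊕1⊕1⊕0⊕1⊕0⊕0⊕1⊕1 = 1
Parity bits p1,p2,p4,p8,p16 = 10111

10111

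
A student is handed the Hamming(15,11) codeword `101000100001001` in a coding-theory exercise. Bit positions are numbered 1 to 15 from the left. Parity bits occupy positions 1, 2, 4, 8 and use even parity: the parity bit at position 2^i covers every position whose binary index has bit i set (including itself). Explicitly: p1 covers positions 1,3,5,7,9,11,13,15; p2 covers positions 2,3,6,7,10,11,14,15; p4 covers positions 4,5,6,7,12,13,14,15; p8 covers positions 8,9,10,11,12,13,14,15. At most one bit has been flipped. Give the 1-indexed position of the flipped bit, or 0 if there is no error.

s1: b1⊕b3⊕b5⊕b7⊕b9⊕b11⊕b13⊕b15 = 1⊕1⊕0⊕1⊕0⊕0⊕0⊕1 = 0
s2: b2⊕b3⊕b6⊕b7⊕b10⊕b11⊕b14⊕b15 = 0⊕1⊕0⊕1⊕0⊕0⊕0⊕1 = 1
s4: b4⊕b5⊕b6⊕b7⊕b12⊕b13⊕b14⊕b15 = 0⊕0⊕0⊕1⊕1⊕0⊕0⊕1 = 1
s8: b8⊕b9⊕b10⊕b11⊕b12⊕b13⊕b14⊕b15 = 0⊕0⊕0⊕0⊕1⊕0⊕0⊕1 = 0
Syndrome (s8...s1) = 0110 → position 6.

6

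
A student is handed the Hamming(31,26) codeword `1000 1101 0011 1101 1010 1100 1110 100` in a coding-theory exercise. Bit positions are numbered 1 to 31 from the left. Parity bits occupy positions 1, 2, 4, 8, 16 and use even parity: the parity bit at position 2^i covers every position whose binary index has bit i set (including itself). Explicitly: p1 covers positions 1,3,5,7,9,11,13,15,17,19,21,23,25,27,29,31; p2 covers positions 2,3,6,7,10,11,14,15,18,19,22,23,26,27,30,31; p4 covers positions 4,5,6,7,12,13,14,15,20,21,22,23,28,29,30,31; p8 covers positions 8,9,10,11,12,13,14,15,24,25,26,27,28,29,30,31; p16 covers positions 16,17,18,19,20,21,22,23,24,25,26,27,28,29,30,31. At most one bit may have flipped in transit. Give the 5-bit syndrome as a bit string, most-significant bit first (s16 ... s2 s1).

11010

s1: b1⊕b3⊕b5⊕b7⊕b9⊕b11⊕b13⊕b15⊕b17⊕b19⊕b21⊕b23⊕b25⊕b27⊕b29⊕b31 = 1⊕0⊕1⊕0⊕0⊕1⊕1⊕0⊕1⊕1⊕1⊕0⊕1⊕1⊕1⊕0 = 0
s2: b2⊕b3⊕b6⊕b7⊕b10⊕b11⊕b14⊕b15⊕b18⊕b19⊕b22⊕b23⊕b26⊕b27⊕b30⊕b31 = 0⊕0⊕1⊕0⊕0⊕1⊕1⊕0⊕0⊕1⊕1⊕0⊕1⊕1⊕0⊕0 = 1
s4: b4⊕b5⊕b6⊕b7⊕b12⊕b13⊕b14⊕b15⊕b20⊕b21⊕b22⊕b23⊕b28⊕b29⊕b30⊕b31 = 0⊕1⊕1⊕0⊕1⊕1⊕1⊕0⊕0⊕1⊕1⊕0⊕0⊕1⊕0⊕0 = 0
s8: b8⊕b9⊕b10⊕b11⊕b12⊕b13⊕b14⊕b15⊕b24⊕b25⊕b26⊕b27⊕b28⊕b29⊕b30⊕b31 = 1⊕0⊕0⊕1⊕1⊕1⊕1⊕0⊕0⊕1⊕1⊕1⊕0⊕1⊕0⊕0 = 1
s16: b16⊕b17⊕b18⊕b19⊕b20⊕b21⊕b22⊕b23⊕b24⊕b25⊕b26⊕b27⊕b28⊕b29⊕b30⊕b31 = 1⊕1⊕0⊕1⊕0⊕1⊕1⊕0⊕0⊕1⊕1⊕1⊕0⊕1⊕0⊕0 = 1
Syndrome (s16...s1) = 11010 → position 26.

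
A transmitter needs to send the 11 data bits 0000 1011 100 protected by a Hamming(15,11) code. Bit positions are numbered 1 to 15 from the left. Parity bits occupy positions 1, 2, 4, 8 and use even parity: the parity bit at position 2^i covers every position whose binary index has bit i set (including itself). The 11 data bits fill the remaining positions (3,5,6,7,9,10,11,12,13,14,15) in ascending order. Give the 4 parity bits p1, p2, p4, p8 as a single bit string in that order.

1100

Place data bits at non-power-of-two positions: b3=0, b5=0, b6=0, b7=0, b9=1, b10=0, b11=1, b12=1, b13=1, b14=0, b15=0.
p1 = XOR of data positions {3,5,7,9,11,13,15} = 0⊕0⊕0⊕1⊕1⊕1⊕0 = 1
p2 = XOR of data positions {3,6,7,10,11,14,15} = 0⊕0⊕0⊕0⊕1⊕0⊕0 = 1
p4 = XOR of data positions {5,6,7,12,13,14,15} = 0⊕0⊕0⊕1⊕1⊕0⊕0 = 0
p8 = XOR of data positions {9,10,11,12,13,14,15} = 1⊕0⊕1⊕1⊕1⊕0⊕0 = 0
Parity bits p1,p2,p4,p8 = 1100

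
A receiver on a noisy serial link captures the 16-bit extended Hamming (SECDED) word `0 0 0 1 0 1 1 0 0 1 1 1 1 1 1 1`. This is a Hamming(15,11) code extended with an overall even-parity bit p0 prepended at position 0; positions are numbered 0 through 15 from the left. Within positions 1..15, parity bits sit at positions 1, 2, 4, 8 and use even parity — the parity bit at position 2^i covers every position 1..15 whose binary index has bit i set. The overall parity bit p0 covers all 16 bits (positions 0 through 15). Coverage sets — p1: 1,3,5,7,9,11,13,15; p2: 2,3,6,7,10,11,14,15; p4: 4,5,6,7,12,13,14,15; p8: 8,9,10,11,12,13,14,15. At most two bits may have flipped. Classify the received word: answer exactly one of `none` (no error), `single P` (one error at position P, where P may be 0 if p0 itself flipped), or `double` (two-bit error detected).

s1: b1⊕b3⊕b5⊕b7⊕b9⊕b11⊕b13⊕b15 = 0⊕1⊕1⊕0⊕1⊕1⊕1⊕1 = 0
s2: b2⊕b3⊕b6⊕b7⊕b10⊕b11⊕b14⊕b15 = 0⊕1⊕1⊕0⊕1⊕1⊕1⊕1 = 0
s4: b4⊕b5⊕b6⊕b7⊕b12⊕b13⊕b14⊕b15 = 0⊕1⊕1⊕0⊕1⊕1⊕1⊕1 = 0
s8: b8⊕b9⊕b10⊕b11⊕b12⊕b13⊕b14⊕b15 = 0⊕1⊕1⊕1⊕1⊕1⊕1⊕1 = 1
Syndrome (s8...s1) = 1000 → position 8.
Overall parity (XOR of all 16 bits, including p0): 0⊕0⊕0⊕1⊕0⊕1⊕1⊕0⊕0⊕1⊕1⊕1⊕1⊕1⊕1⊕1 = 0
Overall=0, syndrome position=8 → double-bit error detected (uncorrectable).

double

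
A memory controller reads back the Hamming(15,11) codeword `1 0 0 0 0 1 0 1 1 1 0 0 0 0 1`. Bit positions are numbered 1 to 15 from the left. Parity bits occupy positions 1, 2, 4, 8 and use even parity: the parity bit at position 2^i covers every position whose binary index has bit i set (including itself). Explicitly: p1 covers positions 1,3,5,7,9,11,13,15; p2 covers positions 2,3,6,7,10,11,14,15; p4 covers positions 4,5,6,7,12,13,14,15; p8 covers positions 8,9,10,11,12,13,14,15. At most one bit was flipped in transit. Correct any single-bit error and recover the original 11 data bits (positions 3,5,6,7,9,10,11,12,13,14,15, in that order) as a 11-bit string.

10101100001

s1: b1⊕b3⊕b5⊕b7⊕b9⊕b11⊕b13⊕b15 = 1⊕0⊕0⊕0⊕1⊕0⊕0⊕1 = 1
s2: b2⊕b3⊕b6⊕b7⊕b10⊕b11⊕b14⊕b15 = 0⊕0⊕1⊕0⊕1⊕0⊕0⊕1 = 1
s4: b4⊕b5⊕b6⊕b7⊕b12⊕b13⊕b14⊕b15 = 0⊕0⊕1⊕0⊕0⊕0⊕0⊕1 = 0
s8: b8⊕b9⊕b10⊕b11⊕b12⊕b13⊕b14⊕b15 = 1⊕1⊕1⊕0⊕0⊕0⊕0⊕1 = 0
Syndrome (s8...s1) = 0011 → position 3.
Flip bit 3: corrected codeword = 101001011100001
Data bits at positions 3,5,6,7,9,10,11,12,13,14,15: 10101100001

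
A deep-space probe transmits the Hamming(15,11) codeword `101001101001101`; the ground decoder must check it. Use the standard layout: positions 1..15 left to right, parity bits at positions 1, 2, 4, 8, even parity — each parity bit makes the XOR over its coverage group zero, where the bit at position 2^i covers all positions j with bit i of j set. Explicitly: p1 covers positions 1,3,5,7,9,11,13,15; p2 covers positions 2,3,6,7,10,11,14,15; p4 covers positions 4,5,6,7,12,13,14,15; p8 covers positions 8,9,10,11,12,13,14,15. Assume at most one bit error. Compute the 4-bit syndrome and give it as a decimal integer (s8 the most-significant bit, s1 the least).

s1: b1⊕b3⊕b5⊕b7⊕b9⊕b11⊕b13⊕b15 = 1⊕1⊕0⊕1⊕1⊕0⊕1⊕1 = 0
s2: b2⊕b3⊕b6⊕b7⊕b10⊕b11⊕b14⊕b15 = 0⊕1⊕1⊕1⊕0⊕0⊕0⊕1 = 0
s4: b4⊕b5⊕b6⊕b7⊕b12⊕b13⊕b14⊕b15 = 0⊕0⊕1⊕1⊕1⊕1⊕0⊕1 = 1
s8: b8⊕b9⊕b10⊕b11⊕b12⊕b13⊕b14⊕b15 = 0⊕1⊕0⊕0⊕1⊕1⊕0⊕1 = 0
Syndrome (s8...s1) = 0100 → position 4.

4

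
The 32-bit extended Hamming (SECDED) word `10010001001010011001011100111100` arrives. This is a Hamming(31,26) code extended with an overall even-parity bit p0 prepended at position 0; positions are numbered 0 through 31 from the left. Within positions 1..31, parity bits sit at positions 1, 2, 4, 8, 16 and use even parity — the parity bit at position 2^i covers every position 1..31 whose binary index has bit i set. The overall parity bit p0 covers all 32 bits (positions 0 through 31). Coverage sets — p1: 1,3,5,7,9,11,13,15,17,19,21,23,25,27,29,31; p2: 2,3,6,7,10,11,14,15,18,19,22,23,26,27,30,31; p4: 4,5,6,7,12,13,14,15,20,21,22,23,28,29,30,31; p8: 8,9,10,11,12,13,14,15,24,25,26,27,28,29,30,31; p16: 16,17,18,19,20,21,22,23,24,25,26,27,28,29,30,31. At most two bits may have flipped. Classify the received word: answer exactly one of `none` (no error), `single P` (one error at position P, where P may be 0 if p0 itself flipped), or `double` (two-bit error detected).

single 26

s1: b1⊕b3⊕b5⊕b7⊕b9⊕b11⊕b13⊕b15⊕b17⊕b19⊕b21⊕b23⊕b25⊕b27⊕b29⊕b31 = 0⊕1⊕0⊕1⊕0⊕0⊕0⊕1⊕0⊕1⊕1⊕1⊕0⊕1⊕1⊕0 = 0
s2: b2⊕b3⊕b6⊕b7⊕b10⊕b11⊕b14⊕b15⊕b18⊕b19⊕b22⊕b23⊕b26⊕b27⊕b30⊕b31 = 0⊕1⊕0⊕1⊕1⊕0⊕0⊕1⊕0⊕1⊕1⊕1⊕1⊕1⊕0⊕0 = 1
s4: b4⊕b5⊕b6⊕b7⊕b12⊕b13⊕b14⊕b15⊕b20⊕b21⊕b22⊕b23⊕b28⊕b29⊕b30⊕b31 = 0⊕0⊕0⊕1⊕1⊕0⊕0⊕1⊕0⊕1⊕1⊕1⊕1⊕1⊕0⊕0 = 0
s8: b8⊕b9⊕b10⊕b11⊕b12⊕b13⊕b14⊕b15⊕b24⊕b25⊕b26⊕b27⊕b28⊕b29⊕b30⊕b31 = 0⊕0⊕1⊕0⊕1⊕0⊕0⊕1⊕0⊕0⊕1⊕1⊕1⊕1⊕0⊕0 = 1
s16: b16⊕b17⊕b18⊕b19⊕b20⊕b21⊕b22⊕b23⊕b24⊕b25⊕b26⊕b27⊕b28⊕b29⊕b30⊕b31 = 1⊕0⊕0⊕1⊕0⊕1⊕1⊕1⊕0⊕0⊕1⊕1⊕1⊕1⊕0⊕0 = 1
Syndrome (s16...s1) = 11010 → position 26.
Overall parity (XOR of all 32 bits, including p0): 1⊕0⊕0⊕1⊕0⊕0⊕0⊕1⊕0⊕0⊕1⊕0⊕1⊕0⊕0⊕1⊕1⊕0⊕0⊕1⊕0⊕1⊕1⊕1⊕0⊕0⊕1⊕1⊕1⊕1⊕0⊕0 = 1
Overall=1, syndrome position=26 → single-bit error at position 26.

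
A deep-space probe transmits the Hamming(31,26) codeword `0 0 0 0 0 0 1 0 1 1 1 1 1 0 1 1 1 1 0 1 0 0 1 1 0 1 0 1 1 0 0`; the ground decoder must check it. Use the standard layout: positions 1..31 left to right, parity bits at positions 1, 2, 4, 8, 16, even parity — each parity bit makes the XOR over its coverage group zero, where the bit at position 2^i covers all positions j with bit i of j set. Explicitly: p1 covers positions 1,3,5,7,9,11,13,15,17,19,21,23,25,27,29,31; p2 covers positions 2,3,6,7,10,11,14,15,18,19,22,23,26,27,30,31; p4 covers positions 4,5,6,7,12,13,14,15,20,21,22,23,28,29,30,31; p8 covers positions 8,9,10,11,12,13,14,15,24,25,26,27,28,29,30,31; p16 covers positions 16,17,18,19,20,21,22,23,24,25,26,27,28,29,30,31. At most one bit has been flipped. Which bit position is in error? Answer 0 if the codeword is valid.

s1: b1⊕b3⊕b5⊕b7⊕b9⊕b11⊕b13⊕b15⊕b17⊕b19⊕b21⊕b23⊕b25⊕b27⊕b29⊕b31 = 0⊕0⊕0⊕1⊕1⊕1⊕1⊕1⊕1⊕0⊕0⊕1⊕0⊕0⊕1⊕0 = 0
s2: b2⊕b3⊕b6⊕b7⊕b10⊕b11⊕b14⊕b15⊕b18⊕b19⊕b22⊕b23⊕b26⊕b27⊕b30⊕b31 = 0⊕0⊕0⊕1⊕1⊕1⊕0⊕1⊕1⊕0⊕0⊕1⊕1⊕0⊕0⊕0 = 1
s4: b4⊕b5⊕b6⊕b7⊕b12⊕b13⊕b14⊕b15⊕b20⊕b21⊕b22⊕b23⊕b28⊕b29⊕b30⊕b31 = 0⊕0⊕0⊕1⊕1⊕1⊕0⊕1⊕1⊕0⊕0⊕1⊕1⊕1⊕0⊕0 = 0
s8: b8⊕b9⊕b10⊕b11⊕b12⊕b13⊕b14⊕b15⊕b24⊕b25⊕b26⊕b27⊕b28⊕b29⊕b30⊕b31 = 0⊕1⊕1⊕1⊕1⊕1⊕0⊕1⊕1⊕0⊕1⊕0⊕1⊕1⊕0⊕0 = 0
s16: b16⊕b17⊕b18⊕b19⊕b20⊕b21⊕b22⊕b23⊕b24⊕b25⊕b26⊕b27⊕b28⊕b29⊕b30⊕b31 = 1⊕1⊕1⊕0⊕1⊕0⊕0⊕1⊕1⊕0⊕1⊕0⊕1⊕1⊕0⊕0 = 1
Syndrome (s16...s1) = 10010 → position 18.

18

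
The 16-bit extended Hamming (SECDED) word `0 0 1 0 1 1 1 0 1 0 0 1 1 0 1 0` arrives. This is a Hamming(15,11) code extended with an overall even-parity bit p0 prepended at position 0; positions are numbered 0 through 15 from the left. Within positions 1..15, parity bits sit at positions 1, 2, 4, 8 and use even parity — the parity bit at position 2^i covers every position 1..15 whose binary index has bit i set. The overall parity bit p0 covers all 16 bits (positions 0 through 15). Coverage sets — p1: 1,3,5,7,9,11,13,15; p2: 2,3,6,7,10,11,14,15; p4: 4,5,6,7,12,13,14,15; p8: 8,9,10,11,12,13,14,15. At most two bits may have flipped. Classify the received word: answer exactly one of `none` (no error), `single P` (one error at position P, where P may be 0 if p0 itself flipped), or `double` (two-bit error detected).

double

s1: b1⊕b3⊕b5⊕b7⊕b9⊕b11⊕b13⊕b15 = 0⊕0⊕1⊕0⊕0⊕1⊕0⊕0 = 0
s2: b2⊕b3⊕b6⊕b7⊕b10⊕b11⊕b14⊕b15 = 1⊕0⊕1⊕0⊕0⊕1⊕1⊕0 = 0
s4: b4⊕b5⊕b6⊕b7⊕b12⊕b13⊕b14⊕b15 = 1⊕1⊕1⊕0⊕1⊕0⊕1⊕0 = 1
s8: b8⊕b9⊕b10⊕b11⊕b12⊕b13⊕b14⊕b15 = 1⊕0⊕0⊕1⊕1⊕0⊕1⊕0 = 0
Syndrome (s8...s1) = 0100 → position 4.
Overall parity (XOR of all 16 bits, including p0): 0⊕0⊕1⊕0⊕1⊕1⊕1⊕0⊕1⊕0⊕0⊕1⊕1⊕0⊕1⊕0 = 0
Overall=0, syndrome position=4 → double-bit error detected (uncorrectable).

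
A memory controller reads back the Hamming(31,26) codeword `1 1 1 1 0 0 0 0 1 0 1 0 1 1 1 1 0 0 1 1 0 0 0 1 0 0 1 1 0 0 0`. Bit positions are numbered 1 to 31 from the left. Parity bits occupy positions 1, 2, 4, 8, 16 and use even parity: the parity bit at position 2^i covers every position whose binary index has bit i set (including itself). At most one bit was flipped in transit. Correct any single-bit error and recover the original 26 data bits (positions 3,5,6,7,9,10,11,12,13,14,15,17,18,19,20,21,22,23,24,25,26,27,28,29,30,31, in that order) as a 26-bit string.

10001010111001100010011000

s1: b1⊕b3⊕b5⊕b7⊕b9⊕b11⊕b13⊕b15⊕b17⊕b19⊕b21⊕b23⊕b25⊕b27⊕b29⊕b31 = 1⊕1⊕0⊕0⊕1⊕1⊕1⊕1⊕0⊕1⊕0⊕0⊕0⊕1⊕0⊕0 = 0
s2: b2⊕b3⊕b6⊕b7⊕b10⊕b11⊕b14⊕b15⊕b18⊕b19⊕b22⊕b23⊕b26⊕b27⊕b30⊕b31 = 1⊕1⊕0⊕0⊕0⊕1⊕1⊕1⊕0⊕1⊕0⊕0⊕0⊕1⊕0⊕0 = 1
s4: b4⊕b5⊕b6⊕b7⊕b12⊕b13⊕b14⊕b15⊕b20⊕b21⊕b22⊕b23⊕b28⊕b29⊕b30⊕b31 = 1⊕0⊕0⊕0⊕0⊕1⊕1⊕1⊕1⊕0⊕0⊕0⊕1⊕0⊕0⊕0 = 0
s8: b8⊕b9⊕b10⊕b11⊕b12⊕b13⊕b14⊕b15⊕b24⊕b25⊕b26⊕b27⊕b28⊕b29⊕b30⊕b31 = 0⊕1⊕0⊕1⊕0⊕1⊕1⊕1⊕1⊕0⊕0⊕1⊕1⊕0⊕0⊕0 = 0
s16: b16⊕b17⊕b18⊕b19⊕b20⊕b21⊕b22⊕b23⊕b24⊕b25⊕b26⊕b27⊕b28⊕b29⊕b30⊕b31 = 1⊕0⊕0⊕1⊕1⊕0⊕0⊕0⊕1⊕0⊕0⊕1⊕1⊕0⊕0⊕0 = 0
Syndrome (s16...s1) = 00010 → position 2.
Flip bit 2: corrected codeword = 1011000010101111001100010011000
Data bits at positions 3,5,6,7,9,10,11,12,13,14,15,17,18,19,20,21,22,23,24,25,26,27,28,29,30,31: 10001010111001100010011000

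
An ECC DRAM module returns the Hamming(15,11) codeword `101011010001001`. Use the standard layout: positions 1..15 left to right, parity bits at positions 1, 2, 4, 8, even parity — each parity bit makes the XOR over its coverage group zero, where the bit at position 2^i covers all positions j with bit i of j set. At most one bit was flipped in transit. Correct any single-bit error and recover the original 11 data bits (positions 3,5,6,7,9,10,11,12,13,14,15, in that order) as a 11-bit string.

11100101001

s1: b1⊕b3⊕b5⊕b7⊕b9⊕b11⊕b13⊕b15 = 1⊕1⊕1⊕0⊕0⊕0⊕0⊕1 = 0
s2: b2⊕b3⊕b6⊕b7⊕b10⊕b11⊕b14⊕b15 = 0⊕1⊕1⊕0⊕0⊕0⊕0⊕1 = 1
s4: b4⊕b5⊕b6⊕b7⊕b12⊕b13⊕b14⊕b15 = 0⊕1⊕1⊕0⊕1⊕0⊕0⊕1 = 0
s8: b8⊕b9⊕b10⊕b11⊕b12⊕b13⊕b14⊕b15 = 1⊕0⊕0⊕0⊕1⊕0⊕0⊕1 = 1
Syndrome (s8...s1) = 1010 → position 10.
Flip bit 10: corrected codeword = 101011010101001
Data bits at positions 3,5,6,7,9,10,11,12,13,14,15: 11100101001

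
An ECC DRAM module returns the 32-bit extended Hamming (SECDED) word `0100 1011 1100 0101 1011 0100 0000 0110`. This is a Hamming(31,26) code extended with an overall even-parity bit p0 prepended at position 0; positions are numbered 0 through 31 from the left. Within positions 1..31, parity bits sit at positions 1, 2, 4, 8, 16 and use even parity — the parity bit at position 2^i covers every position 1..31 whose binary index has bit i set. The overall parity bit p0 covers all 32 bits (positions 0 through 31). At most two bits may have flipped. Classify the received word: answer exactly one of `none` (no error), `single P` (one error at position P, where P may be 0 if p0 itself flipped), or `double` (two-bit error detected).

s1: b1⊕b3⊕b5⊕b7⊕b9⊕b11⊕b13⊕b15⊕b17⊕b19⊕b21⊕b23⊕b25⊕b27⊕b29⊕b31 = 1⊕0⊕0⊕1⊕1⊕0⊕1⊕1⊕0⊕1⊕1⊕0⊕0⊕0⊕1⊕0 = 0
s2: b2⊕b3⊕b6⊕b7⊕b10⊕b11⊕b14⊕b15⊕b18⊕b19⊕b22⊕b23⊕b26⊕b27⊕b30⊕b31 = 0⊕0⊕1⊕1⊕0⊕0⊕0⊕1⊕1⊕1⊕0⊕0⊕0⊕0⊕1⊕0 = 0
s4: b4⊕b5⊕b6⊕b7⊕b12⊕b13⊕b14⊕b15⊕b20⊕b21⊕b22⊕b23⊕b28⊕b29⊕b30⊕b31 = 1⊕0⊕1⊕1⊕0⊕1⊕0⊕1⊕0⊕1⊕0⊕0⊕0⊕1⊕1⊕0 = 0
s8: b8⊕b9⊕b10⊕b11⊕b12⊕b13⊕b14⊕b15⊕b24⊕b25⊕b26⊕b27⊕b28⊕b29⊕b30⊕b31 = 1⊕1⊕0⊕0⊕0⊕1⊕0⊕1⊕0⊕0⊕0⊕0⊕0⊕1⊕1⊕0 = 0
s16: b16⊕b17⊕b18⊕b19⊕b20⊕b21⊕b22⊕b23⊕b24⊕b25⊕b26⊕b27⊕b28⊕b29⊕b30⊕b31 = 1⊕0⊕1⊕1⊕0⊕1⊕0⊕0⊕0⊕0⊕0⊕0⊕0⊕1⊕1⊕0 = 0
Syndrome (s16...s1) = 00000 → position 0 (no error).
Overall parity (XOR of all 32 bits, including p0): 0⊕1⊕0⊕0⊕1⊕0⊕1⊕1⊕1⊕1⊕0⊕0⊕0⊕1⊕0⊕1⊕1⊕0⊕1⊕1⊕0⊕1⊕0⊕0⊕0⊕0⊕0⊕0⊕0⊕1⊕1⊕0 = 0
Overall=0, syndrome position=0 → no error.

none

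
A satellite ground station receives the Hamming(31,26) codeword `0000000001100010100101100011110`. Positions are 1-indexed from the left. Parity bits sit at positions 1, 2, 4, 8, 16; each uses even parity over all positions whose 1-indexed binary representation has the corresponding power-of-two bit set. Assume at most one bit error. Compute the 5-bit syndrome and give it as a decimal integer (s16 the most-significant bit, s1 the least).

s1: b1⊕b3⊕b5⊕b7⊕b9⊕b11⊕b13⊕b15⊕b17⊕b19⊕b21⊕b23⊕b25⊕b27⊕b29⊕b31 = 0⊕0⊕0⊕0⊕0⊕1⊕0⊕1⊕1⊕0⊕0⊕1⊕0⊕1⊕1⊕0 = 0
s2: b2⊕b3⊕b6⊕b7⊕b10⊕b11⊕b14⊕b15⊕b18⊕b19⊕b22⊕b23⊕b26⊕b27⊕b30⊕b31 = 0⊕0⊕0⊕0⊕1⊕1⊕0⊕1⊕0⊕0⊕1⊕1⊕0⊕1⊕1⊕0 = 1
s4: b4⊕b5⊕b6⊕b7⊕b12⊕b13⊕b14⊕b15⊕b20⊕b21⊕b22⊕b23⊕b28⊕b29⊕b30⊕b31 = 0⊕0⊕0⊕0⊕0⊕0⊕0⊕1⊕1⊕0⊕1⊕1⊕1⊕1⊕1⊕0 = 1
s8: b8⊕b9⊕b10⊕b11⊕b12⊕b13⊕b14⊕b15⊕b24⊕b25⊕b26⊕b27⊕b28⊕b29⊕b30⊕b31 = 0⊕0⊕1⊕1⊕0⊕0⊕0⊕1⊕0⊕0⊕0⊕1⊕1⊕1⊕1⊕0 = 1
s16: b16⊕b17⊕b18⊕b19⊕b20⊕b21⊕b22⊕b23⊕b24⊕b25⊕b26⊕b27⊕b28⊕b29⊕b30⊕b31 = 0⊕1⊕0⊕0⊕1⊕0⊕1⊕1⊕0⊕0⊕0⊕1⊕1⊕1⊕1⊕0 = 0
Syndrome (s16...s1) = 01110 → position 14.

14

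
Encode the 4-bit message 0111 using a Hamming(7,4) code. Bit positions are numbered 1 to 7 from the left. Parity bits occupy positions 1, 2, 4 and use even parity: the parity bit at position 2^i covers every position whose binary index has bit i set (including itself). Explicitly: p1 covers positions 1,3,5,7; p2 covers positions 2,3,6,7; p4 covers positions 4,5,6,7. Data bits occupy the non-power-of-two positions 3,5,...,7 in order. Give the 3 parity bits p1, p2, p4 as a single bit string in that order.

Place data bits at non-power-of-two positions: b3=0, b5=1, b6=1, b7=1.
p1 = XOR of data positions {3,5,7} = 0⊕1⊕1 = 0
p2 = XOR of data positions {3,6,7} = 0⊕1⊕1 = 0
p4 = XOR of data positions {5,6,7} = 1⊕1⊕1 = 1
Parity bits p1,p2,p4 = 001

001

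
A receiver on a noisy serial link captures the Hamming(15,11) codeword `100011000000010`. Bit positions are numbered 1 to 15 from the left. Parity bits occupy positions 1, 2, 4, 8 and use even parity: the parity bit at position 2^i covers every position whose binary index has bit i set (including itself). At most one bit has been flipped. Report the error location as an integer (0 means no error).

s1: b1⊕b3⊕b5⊕b7⊕b9⊕b11⊕b13⊕b15 = 1⊕0⊕1⊕0⊕0⊕0⊕0⊕0 = 0
s2: b2⊕b3⊕b6⊕b7⊕b10⊕b11⊕b14⊕b15 = 0⊕0⊕1⊕0⊕0⊕0⊕1⊕0 = 0
s4: b4⊕b5⊕b6⊕b7⊕b12⊕b13⊕b14⊕b15 = 0⊕1⊕1⊕0⊕0⊕0⊕1⊕0 = 1
s8: b8⊕b9⊕b10⊕b11⊕b12⊕b13⊕b14⊕b15 = 0⊕0⊕0⊕0⊕0⊕0⊕1⊕0 = 1
Syndrome (s8...s1) = 1100 → position 12.

12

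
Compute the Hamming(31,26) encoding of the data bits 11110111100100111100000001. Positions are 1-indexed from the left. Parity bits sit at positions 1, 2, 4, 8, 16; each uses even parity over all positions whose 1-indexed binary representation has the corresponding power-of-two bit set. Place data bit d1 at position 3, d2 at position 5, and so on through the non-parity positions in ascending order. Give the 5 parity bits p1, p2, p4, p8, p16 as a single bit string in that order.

Place data bits at non-power-of-two positions: b3=1, b5=1, b6=1, b7=1, b9=0, b10=1, b11=1, b12=1, b13=1, b14=0, b15=0, b17=1, b18=0, b19=0, b20=1, b21=1, b22=1, b23=1, b24=0, b25=0, b26=0, b27=0, b28=0, b29=0, b30=0, b31=1.
p1 = XOR of data positions {3,5,7,9,11,13,15,17,19,21,23,25,27,29,31} = 1⊕1⊕1⊕0⊕1⊕1⊕0⊕1⊕0⊕1⊕1⊕0⊕0⊕0⊕1 = 1
p2 = XOR of data positions {3,6,7,10,11,14,15,18,19,22,23,26,27,30,31} = 1⊕1⊕1⊕1⊕1⊕0⊕0⊕0⊕0⊕1⊕1⊕0⊕0⊕0⊕1 = 0
p4 = XOR of data positions {5,6,7,12,13,14,15,20,21,22,23,28,29,30,31} = 1⊕1⊕1⊕1⊕1⊕0⊕0⊕1⊕1⊕1⊕1⊕0⊕0⊕0⊕1 = 0
p8 = XOR of data positions {9,10,11,12,13,14,15,24,25,26,27,28,29,30,31} = 0⊕1⊕1⊕1⊕1⊕0⊕0⊕0⊕0⊕0⊕0⊕0⊕0⊕0⊕1 = 1
p16 = XOR of data positions {17,18,19,20,21,22,23,24,25,26,27,28,29,30,31} = 1⊕0⊕0⊕1⊕1⊕1⊕1⊕0⊕0⊕0⊕0⊕0⊕0⊕0⊕1 = 0
Parity bits p1,p2,p4,p8,p16 = 10010

10010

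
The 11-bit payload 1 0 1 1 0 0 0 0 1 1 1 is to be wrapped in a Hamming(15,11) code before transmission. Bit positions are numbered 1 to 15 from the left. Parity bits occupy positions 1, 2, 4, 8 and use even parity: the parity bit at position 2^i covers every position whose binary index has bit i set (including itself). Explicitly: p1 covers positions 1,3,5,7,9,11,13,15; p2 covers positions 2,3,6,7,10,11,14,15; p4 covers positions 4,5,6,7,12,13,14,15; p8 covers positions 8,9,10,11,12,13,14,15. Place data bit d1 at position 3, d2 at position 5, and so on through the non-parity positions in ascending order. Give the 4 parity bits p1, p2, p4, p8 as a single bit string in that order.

0111

Place data bits at non-power-of-two positions: b3=1, b5=0, b6=1, b7=1, b9=0, b10=0, b11=0, b12=0, b13=1, b14=1, b15=1.
p1 = XOR of data positions {3,5,7,9,11,13,15} = 1⊕0⊕1⊕0⊕0⊕1⊕1 = 0
p2 = XOR of data positions {3,6,7,10,11,14,15} = 1⊕1⊕1⊕0⊕0⊕1⊕1 = 1
p4 = XOR of data positions {5,6,7,12,13,14,15} = 0⊕1⊕1⊕0⊕1⊕1⊕1 = 1
p8 = XOR of data positions {9,10,11,12,13,14,15} = 0⊕0⊕0⊕0⊕1⊕1⊕1 = 1
Parity bits p1,p2,p4,p8 = 0111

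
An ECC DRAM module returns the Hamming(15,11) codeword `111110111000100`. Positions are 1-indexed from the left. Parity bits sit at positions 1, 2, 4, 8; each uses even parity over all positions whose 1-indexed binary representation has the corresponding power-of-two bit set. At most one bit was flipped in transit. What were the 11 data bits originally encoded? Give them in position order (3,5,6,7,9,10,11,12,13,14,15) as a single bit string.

11011100100

s1: b1⊕b3⊕b5⊕b7⊕b9⊕b11⊕b13⊕b15 = 1⊕1⊕1⊕1⊕1⊕0⊕1⊕0 = 0
s2: b2⊕b3⊕b6⊕b7⊕b10⊕b11⊕b14⊕b15 = 1⊕1⊕0⊕1⊕0⊕0⊕0⊕0 = 1
s4: b4⊕b5⊕b6⊕b7⊕b12⊕b13⊕b14⊕b15 = 1⊕1⊕0⊕1⊕0⊕1⊕0⊕0 = 0
s8: b8⊕b9⊕b10⊕b11⊕b12⊕b13⊕b14⊕b15 = 1⊕1⊕0⊕0⊕0⊕1⊕0⊕0 = 1
Syndrome (s8...s1) = 1010 → position 10.
Flip bit 10: corrected codeword = 111110111100100
Data bits at positions 3,5,6,7,9,10,11,12,13,14,15: 11011100100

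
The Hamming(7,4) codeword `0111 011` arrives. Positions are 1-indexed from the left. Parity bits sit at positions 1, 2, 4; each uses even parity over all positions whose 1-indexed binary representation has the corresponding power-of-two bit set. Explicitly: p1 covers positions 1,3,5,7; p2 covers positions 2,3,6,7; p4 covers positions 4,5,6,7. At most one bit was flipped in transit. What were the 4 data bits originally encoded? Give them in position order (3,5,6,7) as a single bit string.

1011

s1: b1⊕b3⊕b5⊕b7 = 0⊕1⊕0⊕1 = 0
s2: b2⊕b3⊕b6⊕b7 = 1⊕1⊕1⊕1 = 0
s4: b4⊕b5⊕b6⊕b7 = 1⊕0⊕1⊕1 = 1
Syndrome (s4...s1) = 100 → position 4.
Flip bit 4: corrected codeword = 0110011
Data bits at positions 3,5,6,7: 1011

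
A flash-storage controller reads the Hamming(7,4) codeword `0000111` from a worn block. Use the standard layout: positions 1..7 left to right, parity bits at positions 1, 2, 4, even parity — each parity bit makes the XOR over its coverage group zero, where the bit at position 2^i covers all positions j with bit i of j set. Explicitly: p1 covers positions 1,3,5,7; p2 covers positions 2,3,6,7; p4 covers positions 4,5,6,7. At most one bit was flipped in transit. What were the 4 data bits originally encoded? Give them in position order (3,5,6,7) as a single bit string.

0111

s1: b1⊕b3⊕b5⊕b7 = 0⊕0⊕1⊕1 = 0
s2: b2⊕b3⊕b6⊕b7 = 0⊕0⊕1⊕1 = 0
s4: b4⊕b5⊕b6⊕b7 = 0⊕1⊕1⊕1 = 1
Syndrome (s4...s1) = 100 → position 4.
Flip bit 4: corrected codeword = 0001111
Data bits at positions 3,5,6,7: 0111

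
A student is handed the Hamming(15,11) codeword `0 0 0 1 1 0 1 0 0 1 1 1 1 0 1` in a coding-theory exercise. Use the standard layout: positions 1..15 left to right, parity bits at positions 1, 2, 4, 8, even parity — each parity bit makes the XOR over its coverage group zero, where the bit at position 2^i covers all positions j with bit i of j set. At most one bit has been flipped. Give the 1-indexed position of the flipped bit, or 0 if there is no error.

s1: b1⊕b3⊕b5⊕b7⊕b9⊕b11⊕b13⊕b15 = 0⊕0⊕1⊕1⊕0⊕1⊕1⊕1 = 1
s2: b2⊕b3⊕b6⊕b7⊕b10⊕b11⊕b14⊕b15 = 0⊕0⊕0⊕1⊕1⊕1⊕0⊕1 = 0
s4: b4⊕b5⊕b6⊕b7⊕b12⊕b13⊕b14⊕b15 = 1⊕1⊕0⊕1⊕1⊕1⊕0⊕1 = 0
s8: b8⊕b9⊕b10⊕b11⊕b12⊕b13⊕b14⊕b15 = 0⊕0⊕1⊕1⊕1⊕1⊕0⊕1 = 1
Syndrome (s8...s1) = 1001 → position 9.

9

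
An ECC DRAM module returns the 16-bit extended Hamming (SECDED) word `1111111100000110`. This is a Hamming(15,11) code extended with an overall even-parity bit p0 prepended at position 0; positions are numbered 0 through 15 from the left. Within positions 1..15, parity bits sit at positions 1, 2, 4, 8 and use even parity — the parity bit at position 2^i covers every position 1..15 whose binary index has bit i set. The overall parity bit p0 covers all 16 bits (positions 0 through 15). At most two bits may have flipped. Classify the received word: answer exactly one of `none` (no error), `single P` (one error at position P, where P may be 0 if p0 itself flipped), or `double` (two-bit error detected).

double

s1: b1⊕b3⊕b5⊕b7⊕b9⊕b11⊕b13⊕b15 = 1⊕1⊕1⊕1⊕0⊕0⊕1⊕0 = 1
s2: b2⊕b3⊕b6⊕b7⊕b10⊕b11⊕b14⊕b15 = 1⊕1⊕1⊕1⊕0⊕0⊕1⊕0 = 1
s4: b4⊕b5⊕b6⊕b7⊕b12⊕b13⊕b14⊕b15 = 1⊕1⊕1⊕1⊕0⊕1⊕1⊕0 = 0
s8: b8⊕b9⊕b10⊕b11⊕b12⊕b13⊕b14⊕b15 = 0⊕0⊕0⊕0⊕0⊕1⊕1⊕0 = 0
Syndrome (s8...s1) = 0011 → position 3.
Overall parity (XOR of all 16 bits, including p0): 1⊕1⊕1⊕1⊕1⊕1⊕1⊕1⊕0⊕0⊕0⊕0⊕0⊕1⊕1⊕0 = 0
Overall=0, syndrome position=3 → double-bit error detected (uncorrectable).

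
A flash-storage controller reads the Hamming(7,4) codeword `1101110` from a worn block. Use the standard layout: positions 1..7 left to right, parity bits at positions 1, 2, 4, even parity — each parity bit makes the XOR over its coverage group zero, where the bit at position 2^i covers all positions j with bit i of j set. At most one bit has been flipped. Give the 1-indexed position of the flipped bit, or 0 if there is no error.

s1: b1⊕b3⊕b5⊕b7 = 1⊕0⊕1⊕0 = 0
s2: b2⊕b3⊕b6⊕b7 = 1⊕0⊕1⊕0 = 0
s4: b4⊕b5⊕b6⊕b7 = 1⊕1⊕1⊕0 = 1
Syndrome (s4...s1) = 100 → position 4.

4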